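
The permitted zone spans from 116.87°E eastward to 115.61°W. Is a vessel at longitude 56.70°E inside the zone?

Band width going east from +116.87° to -115.61°: ((-115.61 − 116.87) mod 360) = 127.52°.
Offset of +56.70° east of the west edge: ((56.70 − 116.87) mod 360) = 299.83°.
299.83° > 127.52° ⇒ outside.

No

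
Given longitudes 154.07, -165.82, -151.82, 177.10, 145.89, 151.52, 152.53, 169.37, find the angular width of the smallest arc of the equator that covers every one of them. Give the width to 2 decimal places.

Sort the longitudes: -165.82°, -151.82°, +145.89°, +151.52°, +152.53°, +154.07°, +169.37°, +177.10°.
Eastward gaps between consecutive values (wrapping around): 14.00°, 297.71°, 5.63°, 1.01°, 1.54°, 15.30°, 7.73°, 17.08°.
Largest gap = 297.71° ⇒ minimal covering band is its complement: 360° − 297.71° = 62.29°.
Band runs from +145.89° eastward to -151.82°, crossing the antimeridian.

62.29°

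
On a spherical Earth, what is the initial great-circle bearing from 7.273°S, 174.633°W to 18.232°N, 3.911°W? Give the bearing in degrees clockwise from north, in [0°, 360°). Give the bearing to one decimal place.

38.6°

Δλ = -3.911 − -174.633 = 170.722°.
θ = atan2( sin Δλ · cos φ₂ , cos φ₁ · sin φ₂ − sin φ₁ · cos φ₂ · cos Δλ )
  = atan2(0.15313, 0.19168) = 38.621° → normalised to [0°, 360°): 38.621°.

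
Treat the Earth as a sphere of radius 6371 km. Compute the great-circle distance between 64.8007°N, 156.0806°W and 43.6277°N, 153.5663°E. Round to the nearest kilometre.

3872 km

Δλ = 153.5663 − -156.0806 = 309.6469°; wrapped into (−180°, 180°]: -50.3531°.
Δφ = 43.6277 − 64.8007 = -21.1730°.
a = sin²(Δφ/2) + cos φ₁ · cos φ₂ · sin²(Δλ/2) = 0.089526.
c = 2·atan2(√a, √(1−a)) = 0.60773 rad → d = 6371·c ≈ 3871.84 km.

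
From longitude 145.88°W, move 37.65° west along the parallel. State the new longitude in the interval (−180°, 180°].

Start at -145.88°; shift −37.65° → -183.53°.
-183.53° lies outside (−180°, 180°]; add 360° → +176.47°.

176.47°E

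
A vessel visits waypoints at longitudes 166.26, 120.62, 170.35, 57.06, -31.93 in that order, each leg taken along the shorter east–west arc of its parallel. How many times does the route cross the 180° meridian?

Leg 1: +166.26° → +120.62°, shortest Δλ = -45.64° (west) — does not cross 180°.
Leg 2: +120.62° → +170.35°, shortest Δλ = 49.73° (east) — does not cross 180°.
Leg 3: +170.35° → +57.06°, shortest Δλ = -113.29° (west) — does not cross 180°.
Leg 4: +57.06° → -31.93°, shortest Δλ = -88.99° (west) — does not cross 180°.
Total crossings: 0.

0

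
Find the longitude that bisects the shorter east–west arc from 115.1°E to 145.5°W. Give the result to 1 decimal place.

164.8°E

Signed shortest Δλ from +115.1° to -145.5° is +99.4°.
Midpoint longitude = +115.1° + (+99.4°)/2 = +115.1° + 49.7° = +164.8°.
(The naïve average (+115.1 + -145.5)/2 = -15.2° is on the wrong side of the globe.)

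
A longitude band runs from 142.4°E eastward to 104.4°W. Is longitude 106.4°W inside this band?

Band width going east from +142.4° to -104.4°: ((-104.4 − 142.4) mod 360) = 113.2°.
Offset of -106.4° east of the west edge: ((-106.4 − 142.4) mod 360) = 111.2°.
111.2° ≤ 113.2° ⇒ inside.

Yes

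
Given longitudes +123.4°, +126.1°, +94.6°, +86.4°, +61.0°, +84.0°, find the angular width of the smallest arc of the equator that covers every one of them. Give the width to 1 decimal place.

Sort the longitudes: +61.0°, +84.0°, +86.4°, +94.6°, +123.4°, +126.1°.
Eastward gaps between consecutive values (wrapping around): 23.0°, 2.4°, 8.2°, 28.8°, 2.7°, 294.9°.
Largest gap = 294.9° ⇒ minimal covering band is its complement: 360° − 294.9° = 65.1°.
Band runs from +61.0° eastward to +126.1°.

65.1°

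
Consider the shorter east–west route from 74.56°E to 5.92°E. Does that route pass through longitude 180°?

Signed shortest Δλ = ((5.92 − 74.56 + 180) mod 360) − 180 = -68.64°.
Going west by 68.64° from +74.56° reaches +5.92° without touching 180°.

No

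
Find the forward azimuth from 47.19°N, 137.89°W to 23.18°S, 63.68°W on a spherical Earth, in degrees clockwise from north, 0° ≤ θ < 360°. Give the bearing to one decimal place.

Δλ = -63.68 − -137.89 = 74.21°.
θ = atan2( sin Δλ · cos φ₂ , cos φ₁ · sin φ₂ − sin φ₁ · cos φ₂ · cos Δλ )
  = atan2(0.88458, -0.45100) = 117.015° → normalised to [0°, 360°): 117.015°.

117.0°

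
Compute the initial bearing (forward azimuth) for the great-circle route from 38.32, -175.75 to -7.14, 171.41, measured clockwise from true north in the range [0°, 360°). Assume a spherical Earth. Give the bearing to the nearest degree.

Δλ = 171.41 − -175.75 = 347.16°; wrapped into (−180°, 180°]: -12.84°.
θ = atan2( sin Δλ · cos φ₂ , cos φ₁ · sin φ₂ − sin φ₁ · cos φ₂ · cos Δλ )
  = atan2(-0.22051, -0.69738) = -162.453° → normalised to [0°, 360°): 197.547°.

198°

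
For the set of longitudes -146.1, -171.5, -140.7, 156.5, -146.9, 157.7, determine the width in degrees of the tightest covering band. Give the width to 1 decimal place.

62.8°

Sort the longitudes: -171.5°, -146.9°, -146.1°, -140.7°, +156.5°, +157.7°.
Eastward gaps between consecutive values (wrapping around): 24.6°, 0.8°, 5.4°, 297.2°, 1.2°, 30.8°.
Largest gap = 297.2° ⇒ minimal covering band is its complement: 360° − 297.2° = 62.8°.
Band runs from +156.5° eastward to -140.7°, crossing the antimeridian.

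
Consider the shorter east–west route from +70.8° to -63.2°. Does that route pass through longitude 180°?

Signed shortest Δλ = ((-63.2 − 70.8 + 180) mod 360) − 180 = -134.0°.
Going west by 134.0° from +70.8° reaches -63.2° without touching 180°.

No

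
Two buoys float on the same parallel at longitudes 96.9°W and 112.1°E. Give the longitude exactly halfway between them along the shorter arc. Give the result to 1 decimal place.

Signed shortest Δλ from -96.9° to +112.1° is -151.0°.
Midpoint longitude = -96.9° + (-151.0°)/2 = -96.9° − 75.5° = -172.4°.
(The naïve average (-96.9 + +112.1)/2 = 7.6° is on the wrong side of the globe.)

172.4°W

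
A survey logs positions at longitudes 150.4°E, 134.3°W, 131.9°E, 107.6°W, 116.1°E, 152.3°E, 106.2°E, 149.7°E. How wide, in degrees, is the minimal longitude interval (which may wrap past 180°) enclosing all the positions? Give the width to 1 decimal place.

146.2°

Sort the longitudes: -134.3°, -107.6°, +106.2°, +116.1°, +131.9°, +149.7°, +150.4°, +152.3°.
Eastward gaps between consecutive values (wrapping around): 26.7°, 213.8°, 9.9°, 15.8°, 17.8°, 0.7°, 1.9°, 73.4°.
Largest gap = 213.8° ⇒ minimal covering band is its complement: 360° − 213.8° = 146.2°.
Band runs from +106.2° eastward to -107.6°, crossing the antimeridian.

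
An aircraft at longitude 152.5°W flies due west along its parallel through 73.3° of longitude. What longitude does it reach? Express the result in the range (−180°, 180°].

134.2°E

Start at -152.5°; shift −73.3° → -225.8°.
-225.8° lies outside (−180°, 180°]; add 360° → +134.2°.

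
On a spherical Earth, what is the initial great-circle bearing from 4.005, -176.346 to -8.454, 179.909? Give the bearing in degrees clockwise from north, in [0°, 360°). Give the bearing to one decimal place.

Δλ = 179.909 − -176.346 = 356.255°; wrapped into (−180°, 180°]: -3.745°.
θ = atan2( sin Δλ · cos φ₂ , cos φ₁ · sin φ₂ − sin φ₁ · cos φ₂ · cos Δλ )
  = atan2(-0.06461, -0.21559) = -163.318° → normalised to [0°, 360°): 196.682°.

196.7°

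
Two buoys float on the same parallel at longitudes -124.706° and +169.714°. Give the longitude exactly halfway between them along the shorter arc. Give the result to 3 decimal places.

Signed shortest Δλ from -124.706° to +169.714° is -65.580°.
Midpoint longitude = -124.706° + (-65.580°)/2 = -124.706° − 32.790° = -157.496°.
(The naïve average (-124.706 + +169.714)/2 = 22.504° is on the wrong side of the globe.)

-157.496°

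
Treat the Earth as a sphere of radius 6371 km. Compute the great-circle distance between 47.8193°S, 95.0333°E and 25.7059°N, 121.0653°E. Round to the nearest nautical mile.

Δλ = 121.0653 − 95.0333 = 26.0320°.
Δφ = 25.7059 − -47.8193 = 73.5252°.
a = sin²(Δφ/2) + cos φ₁ · cos φ₂ · sin²(Δλ/2) = 0.388893.
c = 2·atan2(√a, √(1−a)) = 1.34671 rad → d = 6371·c ≈ 8579.90 km ≈ 4632.78 nmi.

4633 nmi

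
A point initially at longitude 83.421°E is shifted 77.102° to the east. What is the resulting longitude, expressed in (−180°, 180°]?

Start at +83.421°; shift +77.102° → +160.523°.
+160.523° already lies in (−180°, 180°].

160.523°E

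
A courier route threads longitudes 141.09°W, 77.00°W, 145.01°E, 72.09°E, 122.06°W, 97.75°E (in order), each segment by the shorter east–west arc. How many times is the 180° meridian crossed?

3

Leg 1: -141.09° → -77.00°, shortest Δλ = 64.09° (east) — does not cross 180°.
Leg 2: -77.00° → +145.01°, shortest Δλ = -137.99° (west) — crosses 180°.
Leg 3: +145.01° → +72.09°, shortest Δλ = -72.92° (west) — does not cross 180°.
Leg 4: +72.09° → -122.06°, shortest Δλ = 165.85° (east) — crosses 180°.
Leg 5: -122.06° → +97.75°, shortest Δλ = -140.19° (west) — crosses 180°.
Total crossings: 3.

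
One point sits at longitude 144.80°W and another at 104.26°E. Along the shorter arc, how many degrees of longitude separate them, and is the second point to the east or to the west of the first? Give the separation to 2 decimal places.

110.94° west

Raw difference: 104.26 − -144.80 = 249.06°.
Normalise into (−180°, 180°]: 249.06° − 360° = -110.94°.
Negative ⇒ the second point lies to the west; separation 110.94°.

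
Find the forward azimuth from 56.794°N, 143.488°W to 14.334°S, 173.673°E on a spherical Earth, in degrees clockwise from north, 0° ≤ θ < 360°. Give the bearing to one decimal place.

Δλ = 173.673 − -143.488 = 317.161°; wrapped into (−180°, 180°]: -42.839°.
θ = atan2( sin Δλ · cos φ₂ , cos φ₁ · sin φ₂ − sin φ₁ · cos φ₂ · cos Δλ )
  = atan2(-0.65877, -0.73001) = -137.937° → normalised to [0°, 360°): 222.063°.

222.1°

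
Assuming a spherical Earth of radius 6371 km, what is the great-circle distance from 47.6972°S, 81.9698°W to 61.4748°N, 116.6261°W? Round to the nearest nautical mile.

Δλ = -116.6261 − -81.9698 = -34.6563°.
Δφ = 61.4748 − -47.6972 = 109.1720°.
a = sin²(Δφ/2) + cos φ₁ · cos φ₂ · sin²(Δλ/2) = 0.692715.
c = 2·atan2(√a, √(1−a)) = 1.96647 rad → d = 6371·c ≈ 12528.38 km ≈ 6764.79 nmi.

6765 nmi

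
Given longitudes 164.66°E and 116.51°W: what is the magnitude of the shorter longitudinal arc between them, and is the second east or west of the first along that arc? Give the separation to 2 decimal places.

Raw difference: -116.51 − 164.66 = -281.17°.
Normalise into (−180°, 180°]: -281.17° + 360° = 78.83°.
Positive ⇒ the second point lies to the east; separation 78.83°.

78.83° east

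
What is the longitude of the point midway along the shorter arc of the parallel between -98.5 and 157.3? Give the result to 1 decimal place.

-150.6°

Signed shortest Δλ from -98.5° to +157.3° is -104.2°.
Midpoint longitude = -98.5° + (-104.2°)/2 = -98.5° − 52.1° = -150.6°.
(The naïve average (-98.5 + +157.3)/2 = 29.4° is on the wrong side of the globe.)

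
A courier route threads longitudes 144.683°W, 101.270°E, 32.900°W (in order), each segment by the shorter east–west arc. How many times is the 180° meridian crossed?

1

Leg 1: -144.683° → +101.270°, shortest Δλ = -114.047° (west) — crosses 180°.
Leg 2: +101.270° → -32.900°, shortest Δλ = -134.17° (west) — does not cross 180°.
Total crossings: 1.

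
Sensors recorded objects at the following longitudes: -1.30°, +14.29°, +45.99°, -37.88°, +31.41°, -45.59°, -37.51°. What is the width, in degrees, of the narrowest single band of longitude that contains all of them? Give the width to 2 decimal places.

Sort the longitudes: -45.59°, -37.88°, -37.51°, -1.30°, +14.29°, +31.41°, +45.99°.
Eastward gaps between consecutive values (wrapping around): 7.71°, 0.37°, 36.21°, 15.59°, 17.12°, 14.58°, 268.42°.
Largest gap = 268.42° ⇒ minimal covering band is its complement: 360° − 268.42° = 91.58°.
Band runs from -45.59° eastward to +45.99°.

91.58°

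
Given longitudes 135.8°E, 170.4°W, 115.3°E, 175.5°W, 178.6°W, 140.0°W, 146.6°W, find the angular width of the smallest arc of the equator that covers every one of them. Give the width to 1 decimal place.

104.7°

Sort the longitudes: -178.6°, -175.5°, -170.4°, -146.6°, -140.0°, +115.3°, +135.8°.
Eastward gaps between consecutive values (wrapping around): 3.1°, 5.1°, 23.8°, 6.6°, 255.3°, 20.5°, 45.6°.
Largest gap = 255.3° ⇒ minimal covering band is its complement: 360° − 255.3° = 104.7°.
Band runs from +115.3° eastward to -140.0°, crossing the antimeridian.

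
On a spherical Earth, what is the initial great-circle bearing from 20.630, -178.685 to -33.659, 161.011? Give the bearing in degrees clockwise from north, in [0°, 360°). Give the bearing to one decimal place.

Δλ = 161.011 − -178.685 = 339.696°; wrapped into (−180°, 180°]: -20.304°.
θ = atan2( sin Δλ · cos φ₂ , cos φ₁ · sin φ₂ − sin φ₁ · cos φ₂ · cos Δλ )
  = atan2(-0.28883, -0.79375) = -160.005° → normalised to [0°, 360°): 199.995°.

200.0°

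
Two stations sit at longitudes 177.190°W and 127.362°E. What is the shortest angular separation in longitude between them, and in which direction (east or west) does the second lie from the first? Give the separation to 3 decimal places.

55.448° west

Raw difference: 127.362 − -177.190 = 304.552°.
Normalise into (−180°, 180°]: 304.552° − 360° = -55.448°.
Negative ⇒ the second point lies to the west; separation 55.448°.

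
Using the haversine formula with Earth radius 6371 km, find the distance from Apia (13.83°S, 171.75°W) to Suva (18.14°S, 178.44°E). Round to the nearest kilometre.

Δλ = 178.44 − -171.75 = 350.19°; wrapped into (−180°, 180°]: -9.81°.
Δφ = -18.14 − -13.83 = -4.31°.
a = sin²(Δφ/2) + cos φ₁ · cos φ₂ · sin²(Δλ/2) = 0.008160.
c = 2·atan2(√a, √(1−a)) = 0.18091 rad → d = 6371·c ≈ 1152.60 km.

1153 km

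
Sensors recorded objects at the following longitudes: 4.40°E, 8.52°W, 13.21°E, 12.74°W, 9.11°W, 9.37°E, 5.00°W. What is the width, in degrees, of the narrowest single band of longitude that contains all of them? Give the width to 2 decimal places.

25.95°

Sort the longitudes: -12.74°, -9.11°, -8.52°, -5.00°, +4.40°, +9.37°, +13.21°.
Eastward gaps between consecutive values (wrapping around): 3.63°, 0.59°, 3.52°, 9.40°, 4.97°, 3.84°, 334.05°.
Largest gap = 334.05° ⇒ minimal covering band is its complement: 360° − 334.05° = 25.95°.
Band runs from -12.74° eastward to +13.21°.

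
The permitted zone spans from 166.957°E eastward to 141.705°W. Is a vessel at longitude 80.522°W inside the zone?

No

Band width going east from +166.957° to -141.705°: ((-141.705 − 166.957) mod 360) = 51.338°.
Offset of -80.522° east of the west edge: ((-80.522 − 166.957) mod 360) = 112.521°.
112.521° > 51.338° ⇒ outside.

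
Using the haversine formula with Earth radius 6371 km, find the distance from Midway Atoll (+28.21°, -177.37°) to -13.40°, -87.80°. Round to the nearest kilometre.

10666 km

Δλ = -87.80 − -177.37 = 89.57°.
Δφ = -13.40 − 28.21 = -41.61°.
a = sin²(Δφ/2) + cos φ₁ · cos φ₂ · sin²(Δλ/2) = 0.551557.
c = 2·atan2(√a, √(1−a)) = 1.67409 rad → d = 6371·c ≈ 10665.66 km.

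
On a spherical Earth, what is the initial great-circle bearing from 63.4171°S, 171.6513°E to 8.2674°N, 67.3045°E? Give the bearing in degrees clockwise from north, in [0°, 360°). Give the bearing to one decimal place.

260.8°

Δλ = 67.3045 − 171.6513 = -104.3468°.
θ = atan2( sin Δλ · cos φ₂ , cos φ₁ · sin φ₂ − sin φ₁ · cos φ₂ · cos Δλ )
  = atan2(-0.95875, -0.15495) = -99.180° → normalised to [0°, 360°): 260.820°.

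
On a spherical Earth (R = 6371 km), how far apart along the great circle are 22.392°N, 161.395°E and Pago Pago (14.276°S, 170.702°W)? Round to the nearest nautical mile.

Δλ = -170.702 − 161.395 = -332.097°; wrapped into (−180°, 180°]: 27.903°.
Δφ = -14.276 − 22.392 = -36.668°.
a = sin²(Δφ/2) + cos φ₁ · cos φ₂ · sin²(Δλ/2) = 0.151032.
c = 2·atan2(√a, √(1−a)) = 0.79829 rad → d = 6371·c ≈ 5085.87 km ≈ 2746.15 nmi.

2746 nmi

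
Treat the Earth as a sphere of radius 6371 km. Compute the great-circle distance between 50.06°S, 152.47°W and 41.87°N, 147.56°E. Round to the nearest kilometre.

11766 km

Δλ = 147.56 − -152.47 = 300.03°; wrapped into (−180°, 180°]: -59.97°.
Δφ = 41.87 − -50.06 = 91.93°.
a = sin²(Δφ/2) + cos φ₁ · cos φ₂ · sin²(Δλ/2) = 0.636246.
c = 2·atan2(√a, √(1−a)) = 1.84678 rad → d = 6371·c ≈ 11765.83 km.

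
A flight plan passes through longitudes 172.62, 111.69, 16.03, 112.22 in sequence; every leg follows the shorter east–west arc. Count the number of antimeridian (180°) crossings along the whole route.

0

Leg 1: +172.62° → +111.69°, shortest Δλ = -60.93° (west) — does not cross 180°.
Leg 2: +111.69° → +16.03°, shortest Δλ = -95.66° (west) — does not cross 180°.
Leg 3: +16.03° → +112.22°, shortest Δλ = 96.19° (east) — does not cross 180°.
Total crossings: 0.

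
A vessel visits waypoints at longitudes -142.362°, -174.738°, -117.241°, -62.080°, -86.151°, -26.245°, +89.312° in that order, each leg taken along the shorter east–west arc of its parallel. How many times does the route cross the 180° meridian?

Leg 1: -142.362° → -174.738°, shortest Δλ = -32.376° (west) — does not cross 180°.
Leg 2: -174.738° → -117.241°, shortest Δλ = 57.497° (east) — does not cross 180°.
Leg 3: -117.241° → -62.080°, shortest Δλ = 55.161° (east) — does not cross 180°.
Leg 4: -62.080° → -86.151°, shortest Δλ = -24.071° (west) — does not cross 180°.
Leg 5: -86.151° → -26.245°, shortest Δλ = 59.906° (east) — does not cross 180°.
Leg 6: -26.245° → +89.312°, shortest Δλ = 115.557° (east) — does not cross 180°.
Total crossings: 0.

0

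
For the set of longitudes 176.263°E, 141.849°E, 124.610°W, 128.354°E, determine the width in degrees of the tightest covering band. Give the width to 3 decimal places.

Sort the longitudes: -124.610°, +128.354°, +141.849°, +176.263°.
Eastward gaps between consecutive values (wrapping around): 252.964°, 13.495°, 34.414°, 59.127°.
Largest gap = 252.964° ⇒ minimal covering band is its complement: 360° − 252.964° = 107.036°.
Band runs from +128.354° eastward to -124.610°, crossing the antimeridian.

107.036°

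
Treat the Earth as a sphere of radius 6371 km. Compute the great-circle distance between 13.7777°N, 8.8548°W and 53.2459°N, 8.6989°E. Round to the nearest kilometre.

4653 km

Δλ = 8.6989 − -8.8548 = 17.5537°.
Δφ = 53.2459 − 13.7777 = 39.4682°.
a = sin²(Δφ/2) + cos φ₁ · cos φ₂ · sin²(Δλ/2) = 0.127542.
c = 2·atan2(√a, √(1−a)) = 0.73039 rad → d = 6371·c ≈ 4653.30 km.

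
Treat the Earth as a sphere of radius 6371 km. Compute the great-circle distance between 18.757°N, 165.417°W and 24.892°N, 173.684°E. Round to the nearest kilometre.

2260 km

Δλ = 173.684 − -165.417 = 339.101°; wrapped into (−180°, 180°]: -20.899°.
Δφ = 24.892 − 18.757 = 6.135°.
a = sin²(Δφ/2) + cos φ₁ · cos φ₂ · sin²(Δλ/2) = 0.031118.
c = 2·atan2(√a, √(1−a)) = 0.35466 rad → d = 6371·c ≈ 2259.54 km.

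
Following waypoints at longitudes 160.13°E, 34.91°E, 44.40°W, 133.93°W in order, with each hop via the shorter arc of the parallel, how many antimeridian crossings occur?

0

Leg 1: +160.13° → +34.91°, shortest Δλ = -125.22° (west) — does not cross 180°.
Leg 2: +34.91° → -44.40°, shortest Δλ = -79.31° (west) — does not cross 180°.
Leg 3: -44.40° → -133.93°, shortest Δλ = -89.53° (west) — does not cross 180°.
Total crossings: 0.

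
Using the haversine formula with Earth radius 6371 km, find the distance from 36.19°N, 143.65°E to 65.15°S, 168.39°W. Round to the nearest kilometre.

12007 km

Δλ = -168.39 − 143.65 = -312.04°; wrapped into (−180°, 180°]: 47.96°.
Δφ = -65.15 − 36.19 = -101.34°.
a = sin²(Δφ/2) + cos φ₁ · cos φ₂ · sin²(Δλ/2) = 0.654337.
c = 2·atan2(√a, √(1−a)) = 1.88459 rad → d = 6371·c ≈ 12006.75 km.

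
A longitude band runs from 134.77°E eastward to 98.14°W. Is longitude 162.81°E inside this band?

Band width going east from +134.77° to -98.14°: ((-98.14 − 134.77) mod 360) = 127.09°.
Offset of +162.81° east of the west edge: ((162.81 − 134.77) mod 360) = 28.04°.
28.04° ≤ 127.09° ⇒ inside.

Yes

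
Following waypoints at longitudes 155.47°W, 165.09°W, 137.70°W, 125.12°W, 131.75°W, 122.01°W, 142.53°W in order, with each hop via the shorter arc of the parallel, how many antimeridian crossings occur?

Leg 1: -155.47° → -165.09°, shortest Δλ = -9.62° (west) — does not cross 180°.
Leg 2: -165.09° → -137.70°, shortest Δλ = 27.39° (east) — does not cross 180°.
Leg 3: -137.70° → -125.12°, shortest Δλ = 12.58° (east) — does not cross 180°.
Leg 4: -125.12° → -131.75°, shortest Δλ = -6.63° (west) — does not cross 180°.
Leg 5: -131.75° → -122.01°, shortest Δλ = 9.74° (east) — does not cross 180°.
Leg 6: -122.01° → -142.53°, shortest Δλ = -20.52° (west) — does not cross 180°.
Total crossings: 0.

0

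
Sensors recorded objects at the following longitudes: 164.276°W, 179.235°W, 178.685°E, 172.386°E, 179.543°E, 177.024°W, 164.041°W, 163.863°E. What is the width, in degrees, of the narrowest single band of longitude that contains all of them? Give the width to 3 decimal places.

32.096°

Sort the longitudes: -179.235°, -177.024°, -164.276°, -164.041°, +163.863°, +172.386°, +178.685°, +179.543°.
Eastward gaps between consecutive values (wrapping around): 2.211°, 12.748°, 0.235°, 327.904°, 8.523°, 6.299°, 0.858°, 1.222°.
Largest gap = 327.904° ⇒ minimal covering band is its complement: 360° − 327.904° = 32.096°.
Band runs from +163.863° eastward to -164.041°, crossing the antimeridian.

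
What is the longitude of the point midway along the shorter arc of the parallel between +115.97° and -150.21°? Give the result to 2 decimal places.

+162.88°

Signed shortest Δλ from +115.97° to -150.21° is +93.82°.
Midpoint longitude = +115.97° + (+93.82°)/2 = +115.97° + 46.91° = +162.88°.
(The naïve average (+115.97 + -150.21)/2 = -17.12° is on the wrong side of the globe.)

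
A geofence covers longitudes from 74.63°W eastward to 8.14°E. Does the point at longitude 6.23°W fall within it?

Band width going east from -74.63° to +8.14°: ((8.14 − -74.63) mod 360) = 82.77°.
Offset of -6.23° east of the west edge: ((-6.23 − -74.63) mod 360) = 68.40°.
68.40° ≤ 82.77° ⇒ inside.

Yes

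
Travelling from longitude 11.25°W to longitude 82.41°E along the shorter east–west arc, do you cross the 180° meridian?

Signed shortest Δλ = ((82.41 − -11.25 + 180) mod 360) − 180 = 93.66°.
Going east by 93.66° from -11.25° reaches +82.41° without touching 180°.

No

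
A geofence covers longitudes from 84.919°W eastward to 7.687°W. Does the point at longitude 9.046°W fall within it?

Yes

Band width going east from -84.919° to -7.687°: ((-7.687 − -84.919) mod 360) = 77.232°.
Offset of -9.046° east of the west edge: ((-9.046 − -84.919) mod 360) = 75.873°.
75.873° ≤ 77.232° ⇒ inside.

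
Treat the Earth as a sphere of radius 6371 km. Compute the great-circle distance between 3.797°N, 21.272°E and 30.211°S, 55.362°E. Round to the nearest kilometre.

Δλ = 55.362 − 21.272 = 34.090°.
Δφ = -30.211 − 3.797 = -34.008°.
a = sin²(Δφ/2) + cos φ₁ · cos φ₂ · sin²(Δλ/2) = 0.159608.
c = 2·atan2(√a, √(1−a)) = 0.82196 rad → d = 6371·c ≈ 5236.74 km.

5237 km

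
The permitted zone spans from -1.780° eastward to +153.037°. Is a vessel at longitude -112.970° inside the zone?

Band width going east from -1.780° to +153.037°: ((153.037 − -1.780) mod 360) = 154.817°.
Offset of -112.970° east of the west edge: ((-112.970 − -1.780) mod 360) = 248.810°.
248.810° > 154.817° ⇒ outside.

No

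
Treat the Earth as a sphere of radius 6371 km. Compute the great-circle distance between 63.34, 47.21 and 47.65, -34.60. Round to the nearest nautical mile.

Δλ = -34.60 − 47.21 = -81.81°.
Δφ = 47.65 − 63.34 = -15.69°.
a = sin²(Δφ/2) + cos φ₁ · cos φ₂ · sin²(Δλ/2) = 0.148234.
c = 2·atan2(√a, √(1−a)) = 0.79044 rad → d = 6371·c ≈ 5035.90 km ≈ 2719.17 nmi.

2719 nmi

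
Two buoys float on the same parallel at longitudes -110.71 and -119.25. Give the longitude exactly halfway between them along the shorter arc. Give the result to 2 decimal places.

Signed shortest Δλ from -110.71° to -119.25° is -8.54°.
Midpoint longitude = -110.71° + (-8.54°)/2 = -110.71° − 4.27° = -114.98°.

-114.98°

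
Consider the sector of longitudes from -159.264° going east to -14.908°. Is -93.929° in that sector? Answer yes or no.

Band width going east from -159.264° to -14.908°: ((-14.908 − -159.264) mod 360) = 144.356°.
Offset of -93.929° east of the west edge: ((-93.929 − -159.264) mod 360) = 65.335°.
65.335° ≤ 144.356° ⇒ inside.

Yes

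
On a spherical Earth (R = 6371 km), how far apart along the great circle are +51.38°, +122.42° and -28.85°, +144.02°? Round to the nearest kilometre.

Δλ = 144.02 − 122.42 = 21.60°.
Δφ = -28.85 − 51.38 = -80.23°.
a = sin²(Δφ/2) + cos φ₁ · cos φ₂ · sin²(Δλ/2) = 0.434348.
c = 2·atan2(√a, √(1−a)) = 1.43911 rad → d = 6371·c ≈ 9168.59 km.

9169 km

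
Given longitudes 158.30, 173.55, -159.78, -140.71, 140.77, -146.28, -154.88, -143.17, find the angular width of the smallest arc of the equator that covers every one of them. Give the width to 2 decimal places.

Sort the longitudes: -159.78°, -154.88°, -146.28°, -143.17°, -140.71°, +140.77°, +158.30°, +173.55°.
Eastward gaps between consecutive values (wrapping around): 4.90°, 8.60°, 3.11°, 2.46°, 281.48°, 17.53°, 15.25°, 26.67°.
Largest gap = 281.48° ⇒ minimal covering band is its complement: 360° − 281.48° = 78.52°.
Band runs from +140.77° eastward to -140.71°, crossing the antimeridian.

78.52°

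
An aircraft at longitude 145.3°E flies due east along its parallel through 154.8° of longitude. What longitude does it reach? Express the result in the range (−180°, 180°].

Start at +145.3°; shift +154.8° → +300.1°.
+300.1° lies outside (−180°, 180°]; subtract 360° → -59.9°.

59.9°W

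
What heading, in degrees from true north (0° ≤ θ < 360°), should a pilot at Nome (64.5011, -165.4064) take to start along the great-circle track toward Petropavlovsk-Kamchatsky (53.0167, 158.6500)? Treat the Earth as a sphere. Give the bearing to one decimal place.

254.8°

Δλ = 158.6500 − -165.4064 = 324.0564°; wrapped into (−180°, 180°]: -35.9436°.
θ = atan2( sin Δλ · cos φ₂ , cos φ₁ · sin φ₂ − sin φ₁ · cos φ₂ · cos Δλ )
  = atan2(-0.35312, -0.09571) = -105.166° → normalised to [0°, 360°): 254.834°.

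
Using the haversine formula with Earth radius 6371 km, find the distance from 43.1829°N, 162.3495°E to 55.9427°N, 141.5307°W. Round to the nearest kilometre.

4157 km

Δλ = -141.5307 − 162.3495 = -303.8802°; wrapped into (−180°, 180°]: 56.1198°.
Δφ = 55.9427 − 43.1829 = 12.7598°.
a = sin²(Δφ/2) + cos φ₁ · cos φ₂ · sin²(Δλ/2) = 0.102704.
c = 2·atan2(√a, √(1−a)) = 0.65246 rad → d = 6371·c ≈ 4156.84 km.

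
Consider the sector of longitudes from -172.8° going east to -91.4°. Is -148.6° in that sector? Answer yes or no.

Band width going east from -172.8° to -91.4°: ((-91.4 − -172.8) mod 360) = 81.4°.
Offset of -148.6° east of the west edge: ((-148.6 − -172.8) mod 360) = 24.2°.
24.2° ≤ 81.4° ⇒ inside.

Yes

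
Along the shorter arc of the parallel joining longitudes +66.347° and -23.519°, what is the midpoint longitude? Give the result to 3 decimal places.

Signed shortest Δλ from +66.347° to -23.519° is -89.866°.
Midpoint longitude = +66.347° + (-89.866°)/2 = +66.347° − 44.933° = +21.414°.

+21.414°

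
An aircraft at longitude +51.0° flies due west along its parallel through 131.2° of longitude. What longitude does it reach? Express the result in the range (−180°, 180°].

Start at +51.0°; shift −131.2° → -80.2°.
-80.2° already lies in (−180°, 180°].

-80.2°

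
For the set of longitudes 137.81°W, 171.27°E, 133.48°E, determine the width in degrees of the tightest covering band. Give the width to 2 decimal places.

88.71°

Sort the longitudes: -137.81°, +133.48°, +171.27°.
Eastward gaps between consecutive values (wrapping around): 271.29°, 37.79°, 50.92°.
Largest gap = 271.29° ⇒ minimal covering band is its complement: 360° − 271.29° = 88.71°.
Band runs from +133.48° eastward to -137.81°, crossing the antimeridian.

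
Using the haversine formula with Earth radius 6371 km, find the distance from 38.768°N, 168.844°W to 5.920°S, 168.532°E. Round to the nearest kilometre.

5489 km

Δλ = 168.532 − -168.844 = 337.376°; wrapped into (−180°, 180°]: -22.624°.
Δφ = -5.920 − 38.768 = -44.688°.
a = sin²(Δφ/2) + cos φ₁ · cos φ₂ · sin²(Δλ/2) = 0.174365.
c = 2·atan2(√a, √(1−a)) = 0.86154 rad → d = 6371·c ≈ 5488.88 km.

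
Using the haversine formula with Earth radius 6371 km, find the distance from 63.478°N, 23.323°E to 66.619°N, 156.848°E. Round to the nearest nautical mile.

2740 nmi

Δλ = 156.848 − 23.323 = 133.525°.
Δφ = 66.619 − 63.478 = 3.141°.
a = sin²(Δφ/2) + cos φ₁ · cos φ₂ · sin²(Δλ/2) = 0.150373.
c = 2·atan2(√a, √(1−a)) = 0.79644 rad → d = 6371·c ≈ 5074.14 km ≈ 2739.82 nmi.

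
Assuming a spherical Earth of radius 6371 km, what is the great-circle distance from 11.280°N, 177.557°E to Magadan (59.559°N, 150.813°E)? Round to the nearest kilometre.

Δλ = 150.813 − 177.557 = -26.744°.
Δφ = 59.559 − 11.280 = 48.279°.
a = sin²(Δφ/2) + cos φ₁ · cos φ₂ · sin²(Δλ/2) = 0.193824.
c = 2·atan2(√a, √(1−a)) = 0.91176 rad → d = 6371·c ≈ 5808.85 km.

5809 km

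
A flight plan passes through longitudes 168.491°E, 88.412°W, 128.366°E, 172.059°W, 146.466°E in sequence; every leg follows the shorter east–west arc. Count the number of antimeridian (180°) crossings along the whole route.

Leg 1: +168.491° → -88.412°, shortest Δλ = 103.097° (east) — crosses 180°.
Leg 2: -88.412° → +128.366°, shortest Δλ = -143.222° (west) — crosses 180°.
Leg 3: +128.366° → -172.059°, shortest Δλ = 59.575° (east) — crosses 180°.
Leg 4: -172.059° → +146.466°, shortest Δλ = -41.475° (west) — crosses 180°.
Total crossings: 4.

4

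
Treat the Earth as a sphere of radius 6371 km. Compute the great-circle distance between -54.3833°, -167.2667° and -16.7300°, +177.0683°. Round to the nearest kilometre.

Δλ = 177.0683 − -167.2667 = 344.3350°; wrapped into (−180°, 180°]: -15.6650°.
Δφ = -16.7300 − -54.3833 = 37.6533°.
a = sin²(Δφ/2) + cos φ₁ · cos φ₂ · sin²(Δλ/2) = 0.114497.
c = 2·atan2(√a, √(1−a)) = 0.69038 rad → d = 6371·c ≈ 4398.39 km.

4398 km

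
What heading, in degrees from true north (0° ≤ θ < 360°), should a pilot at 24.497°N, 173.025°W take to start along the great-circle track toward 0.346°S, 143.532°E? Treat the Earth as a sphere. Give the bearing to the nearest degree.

Δλ = 143.532 − -173.025 = 316.557°; wrapped into (−180°, 180°]: -43.443°.
θ = atan2( sin Δλ · cos φ₂ , cos φ₁ · sin φ₂ − sin φ₁ · cos φ₂ · cos Δλ )
  = atan2(-0.68762, -0.30655) = -114.028° → normalised to [0°, 360°): 245.972°.

246°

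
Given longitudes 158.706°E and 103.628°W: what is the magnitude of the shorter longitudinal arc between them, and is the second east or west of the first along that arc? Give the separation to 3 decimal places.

97.666° east

Raw difference: -103.628 − 158.706 = -262.334°.
Normalise into (−180°, 180°]: -262.334° + 360° = 97.666°.
Positive ⇒ the second point lies to the east; separation 97.666°.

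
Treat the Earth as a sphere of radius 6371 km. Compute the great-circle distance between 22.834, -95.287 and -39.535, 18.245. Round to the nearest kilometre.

Δλ = 18.245 − -95.287 = 113.532°.
Δφ = -39.535 − 22.834 = -62.369°.
a = sin²(Δφ/2) + cos φ₁ · cos φ₂ · sin²(Δλ/2) = 0.765407.
c = 2·atan2(√a, √(1−a)) = 2.13036 rad → d = 6371·c ≈ 13572.51 km.

13573 km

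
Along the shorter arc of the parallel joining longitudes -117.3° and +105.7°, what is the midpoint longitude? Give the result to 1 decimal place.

Signed shortest Δλ from -117.3° to +105.7° is -137.0°.
Midpoint longitude = -117.3° + (-137.0°)/2 = -117.3° − 68.5° = -185.8°.
Normalise into (−180°, 180°]: +174.2°.
(The naïve average (-117.3 + +105.7)/2 = -5.8° is on the wrong side of the globe.)

+174.2°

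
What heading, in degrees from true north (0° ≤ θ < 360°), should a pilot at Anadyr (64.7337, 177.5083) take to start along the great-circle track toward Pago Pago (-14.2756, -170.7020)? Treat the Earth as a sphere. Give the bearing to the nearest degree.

168°

Δλ = -170.7020 − 177.5083 = -348.2103°; wrapped into (−180°, 180°]: 11.7897°.
θ = atan2( sin Δλ · cos φ₂ , cos φ₁ · sin φ₂ − sin φ₁ · cos φ₂ · cos Δλ )
  = atan2(0.19801, -0.96317) = 168.383° → normalised to [0°, 360°): 168.383°.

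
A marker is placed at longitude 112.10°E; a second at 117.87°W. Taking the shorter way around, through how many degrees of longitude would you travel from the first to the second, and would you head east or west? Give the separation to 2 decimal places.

130.03° east

Raw difference: -117.87 − 112.10 = -229.97°.
Normalise into (−180°, 180°]: -229.97° + 360° = 130.03°.
Positive ⇒ the second point lies to the east; separation 130.03°.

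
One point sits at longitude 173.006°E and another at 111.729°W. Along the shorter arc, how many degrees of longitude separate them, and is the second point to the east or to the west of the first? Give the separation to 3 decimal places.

Raw difference: -111.729 − 173.006 = -284.735°.
Normalise into (−180°, 180°]: -284.735° + 360° = 75.265°.
Positive ⇒ the second point lies to the east; separation 75.265°.

75.265° east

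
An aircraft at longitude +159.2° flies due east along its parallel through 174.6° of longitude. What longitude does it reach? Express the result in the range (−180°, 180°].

-26.2°

Start at +159.2°; shift +174.6° → +333.8°.
+333.8° lies outside (−180°, 180°]; subtract 360° → -26.2°.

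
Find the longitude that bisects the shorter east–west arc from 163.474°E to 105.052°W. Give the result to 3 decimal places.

Signed shortest Δλ from +163.474° to -105.052° is +91.474°.
Midpoint longitude = +163.474° + (+91.474°)/2 = +163.474° + 45.737° = +209.211°.
Normalise into (−180°, 180°]: -150.789°.
(The naïve average (+163.474 + -105.052)/2 = 29.211° is on the wrong side of the globe.)

150.789°W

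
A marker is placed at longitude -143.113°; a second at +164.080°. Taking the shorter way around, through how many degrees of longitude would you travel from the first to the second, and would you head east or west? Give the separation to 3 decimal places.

Raw difference: 164.080 − -143.113 = 307.193°.
Normalise into (−180°, 180°]: 307.193° − 360° = -52.807°.
Negative ⇒ the second point lies to the west; separation 52.807°.

52.807° west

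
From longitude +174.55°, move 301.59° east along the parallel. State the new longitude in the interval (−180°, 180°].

+116.14°

Start at +174.55°; shift +301.59° → +476.14°.
+476.14° lies outside (−180°, 180°]; subtract 360° → +116.14°.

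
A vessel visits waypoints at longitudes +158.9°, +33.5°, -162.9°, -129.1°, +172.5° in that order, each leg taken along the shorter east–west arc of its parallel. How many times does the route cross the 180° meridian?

2

Leg 1: +158.9° → +33.5°, shortest Δλ = -125.4° (west) — does not cross 180°.
Leg 2: +33.5° → -162.9°, shortest Δλ = 163.6° (east) — crosses 180°.
Leg 3: -162.9° → -129.1°, shortest Δλ = 33.8° (east) — does not cross 180°.
Leg 4: -129.1° → +172.5°, shortest Δλ = -58.4° (west) — crosses 180°.
Total crossings: 2.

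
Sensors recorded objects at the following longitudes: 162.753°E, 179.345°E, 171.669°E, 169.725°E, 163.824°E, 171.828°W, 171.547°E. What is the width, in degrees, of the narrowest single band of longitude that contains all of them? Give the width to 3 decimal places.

25.419°

Sort the longitudes: -171.828°, +162.753°, +163.824°, +169.725°, +171.547°, +171.669°, +179.345°.
Eastward gaps between consecutive values (wrapping around): 334.581°, 1.071°, 5.901°, 1.822°, 0.122°, 7.676°, 8.827°.
Largest gap = 334.581° ⇒ minimal covering band is its complement: 360° − 334.581° = 25.419°.
Band runs from +162.753° eastward to -171.828°, crossing the antimeridian.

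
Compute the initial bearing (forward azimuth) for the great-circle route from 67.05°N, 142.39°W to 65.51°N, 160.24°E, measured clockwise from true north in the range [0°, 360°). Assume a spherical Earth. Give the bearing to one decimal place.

Δλ = 160.24 − -142.39 = 302.63°; wrapped into (−180°, 180°]: -57.37°.
θ = atan2( sin Δλ · cos φ₂ , cos φ₁ · sin φ₂ − sin φ₁ · cos φ₂ · cos Δλ )
  = atan2(-0.34911, 0.14902) = -66.885° → normalised to [0°, 360°): 293.115°.

293.1°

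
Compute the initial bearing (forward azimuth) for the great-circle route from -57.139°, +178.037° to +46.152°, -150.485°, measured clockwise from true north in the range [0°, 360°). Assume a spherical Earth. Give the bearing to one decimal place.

22.2°

Δλ = -150.485 − 178.037 = -328.522°; wrapped into (−180°, 180°]: 31.478°.
θ = atan2( sin Δλ · cos φ₂ , cos φ₁ · sin φ₂ − sin φ₁ · cos φ₂ · cos Δλ )
  = atan2(0.36173, 0.88758) = 22.173° → normalised to [0°, 360°): 22.173°.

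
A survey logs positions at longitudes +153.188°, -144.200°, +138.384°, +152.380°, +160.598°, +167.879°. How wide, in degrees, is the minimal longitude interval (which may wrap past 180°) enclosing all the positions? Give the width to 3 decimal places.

77.416°

Sort the longitudes: -144.200°, +138.384°, +152.380°, +153.188°, +160.598°, +167.879°.
Eastward gaps between consecutive values (wrapping around): 282.584°, 13.996°, 0.808°, 7.410°, 7.281°, 47.921°.
Largest gap = 282.584° ⇒ minimal covering band is its complement: 360° − 282.584° = 77.416°.
Band runs from +138.384° eastward to -144.200°, crossing the antimeridian.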